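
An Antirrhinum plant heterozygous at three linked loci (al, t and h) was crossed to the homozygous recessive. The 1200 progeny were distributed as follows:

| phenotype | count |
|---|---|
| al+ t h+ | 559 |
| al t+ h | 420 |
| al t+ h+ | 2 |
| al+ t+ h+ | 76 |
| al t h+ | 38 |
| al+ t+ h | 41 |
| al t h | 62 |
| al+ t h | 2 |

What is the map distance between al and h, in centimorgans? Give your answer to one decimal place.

The two most frequent reciprocal classes, al+ t h+ and al t+ h, are the parental types, so the F1 was al+ t h+ / al t+ h.
The two rarest classes, al+ t h and al t+ h+, are the double crossovers. Comparing them with the parentals, only the h allele has switched, so h is the middle locus and the order is al – h – t.
Crossovers in the al–h interval produce the single-crossover classes al t h+ and al+ t+ h (38 + 41 = 79) plus the double crossovers (4).
RF(al–h) = (79 + 4) / 1200 = 83/1200 = 0.0692 → 6.9 centimorgans.

6.9 centimorgans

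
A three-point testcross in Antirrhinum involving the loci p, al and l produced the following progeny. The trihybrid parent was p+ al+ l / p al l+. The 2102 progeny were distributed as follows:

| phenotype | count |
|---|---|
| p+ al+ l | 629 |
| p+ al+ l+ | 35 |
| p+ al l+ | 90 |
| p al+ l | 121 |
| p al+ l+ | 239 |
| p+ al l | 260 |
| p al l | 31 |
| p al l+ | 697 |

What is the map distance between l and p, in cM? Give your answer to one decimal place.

The two rarest classes, p+ al+ l+ and p al l, are the double crossovers. Comparing them with the parentals, only the l allele has switched, so l is the middle locus and the order is p – l – al.
Crossovers in the p–l interval produce the single-crossover classes p al+ l and p+ al l+ (121 + 90 = 211) plus the double crossovers (66).
RF(p–l) = (211 + 66) / 2102 = 277/2102 = 0.1318 → 13.2 cM.

13.2 cM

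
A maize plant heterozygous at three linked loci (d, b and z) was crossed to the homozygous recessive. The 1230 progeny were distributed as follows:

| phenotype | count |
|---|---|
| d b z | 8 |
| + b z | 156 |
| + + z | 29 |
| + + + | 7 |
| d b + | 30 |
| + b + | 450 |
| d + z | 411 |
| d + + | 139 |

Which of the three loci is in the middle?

The two most frequent reciprocal classes, d + z and + b +, are the parental types, so the F1 was d + z / + b +.
The two rarest classes, d b z and + + +, are the double crossovers. Comparing them with the parentals, only the b allele has switched, so b is the middle locus and the order is d – b – z.

b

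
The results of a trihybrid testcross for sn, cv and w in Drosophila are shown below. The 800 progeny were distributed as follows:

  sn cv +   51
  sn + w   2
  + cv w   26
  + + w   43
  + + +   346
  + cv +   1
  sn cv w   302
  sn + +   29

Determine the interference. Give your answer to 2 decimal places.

0.57

The two most frequent reciprocal classes, + + + and sn cv w, are the parental types, so the F1 was + + + / sn cv w.
The two rarest classes, + cv + and sn + w, are the double crossovers. Comparing them with the parentals, only the cv allele has switched, so cv is the middle locus and the order is w – cv – sn.
w–cv: (94 + 3)/800 = 0.1212; cv–sn: (55 + 3)/800 = 0.0725.
Expected DCO frequency = 0.1212 × 0.0725 ≈ 0.00879; observed = 3/800 ≈ 0.00375.
Coefficient of coincidence = 0.00375/0.00879 ≈ 0.43; interference = 1 − 0.43 = 0.57.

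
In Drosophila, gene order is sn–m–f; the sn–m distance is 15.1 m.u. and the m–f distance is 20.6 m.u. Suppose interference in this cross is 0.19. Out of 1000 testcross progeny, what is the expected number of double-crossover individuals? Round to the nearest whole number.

25

Map distances give recombination frequencies of 0.151 and 0.206 for the two intervals.
With interference 0.19 (so coincidence = 0.81), expected double-crossover frequency = 0.151 × 0.206 × 0.81 = 0.02520.
Expected number = 0.02520 × 1000 = 25.20 ≈ 25.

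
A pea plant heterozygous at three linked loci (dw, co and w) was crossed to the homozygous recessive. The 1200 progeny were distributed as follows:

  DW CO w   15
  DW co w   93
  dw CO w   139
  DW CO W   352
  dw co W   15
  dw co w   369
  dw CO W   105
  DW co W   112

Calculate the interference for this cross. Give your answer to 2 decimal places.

The two most frequent reciprocal classes, dw co w and DW CO W, are the parental types, so the F1 was dw co w / DW CO W.
The two rarest classes, dw co W and DW CO w, are the double crossovers. Comparing them with the parentals, only the w allele has switched, so w is the middle locus and the order is dw – w – co.
dw–w: (198 + 30)/1200 = 0.1900; w–co: (251 + 30)/1200 = 0.2342.
Expected DCO frequency = 0.1900 × 0.2342 ≈ 0.04450; observed = 30/1200 ≈ 0.02500.
Coefficient of coincidence = 0.02500/0.04450 ≈ 0.56; interference = 1 − 0.56 = 0.44.

0.44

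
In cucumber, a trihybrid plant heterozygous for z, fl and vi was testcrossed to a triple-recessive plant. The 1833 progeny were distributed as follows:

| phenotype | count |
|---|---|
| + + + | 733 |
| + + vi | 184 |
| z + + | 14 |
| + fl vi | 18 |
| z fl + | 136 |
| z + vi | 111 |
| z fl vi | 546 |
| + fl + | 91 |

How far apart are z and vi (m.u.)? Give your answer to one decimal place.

19.2 m.u.

The two most frequent reciprocal classes, z fl vi and + + +, are the parental types, so the F1 was z fl vi / + + +.
The two rarest classes, + fl vi and z + +, are the double crossovers. Comparing them with the parentals, only the z allele has switched, so z is the middle locus and the order is vi – z – fl.
Crossovers in the vi–z interval produce the single-crossover classes z fl + and + + vi (136 + 184 = 320) plus the double crossovers (32).
RF(vi–z) = (320 + 32) / 1833 = 352/1833 = 0.1920 → 19.2 m.u.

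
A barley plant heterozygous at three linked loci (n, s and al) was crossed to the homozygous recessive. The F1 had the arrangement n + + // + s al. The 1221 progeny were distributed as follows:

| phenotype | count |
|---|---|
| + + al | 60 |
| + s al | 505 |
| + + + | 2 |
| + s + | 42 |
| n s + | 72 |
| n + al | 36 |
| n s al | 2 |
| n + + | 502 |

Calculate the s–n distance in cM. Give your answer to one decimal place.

The two rarest classes, + + + and n s al, are the double crossovers. Comparing them with the parentals, only the n allele has switched, so n is the middle locus and the order is s – n – al.
Crossovers in the s–n interval produce the single-crossover classes n s + and + + al (72 + 60 = 132) plus the double crossovers (4).
RF(s–n) = (132 + 4) / 1221 = 136/1221 = 0.1114 → 11.1 cM.

11.1 cM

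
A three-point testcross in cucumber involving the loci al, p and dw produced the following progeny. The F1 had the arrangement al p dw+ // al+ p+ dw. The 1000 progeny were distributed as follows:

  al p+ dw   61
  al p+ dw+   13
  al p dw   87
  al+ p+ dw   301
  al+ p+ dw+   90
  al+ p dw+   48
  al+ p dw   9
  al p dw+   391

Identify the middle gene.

The two rarest classes, al p+ dw+ and al+ p dw, are the double crossovers. Comparing them with the parentals, only the p allele has switched, so p is the middle locus and the order is al – p – dw.

p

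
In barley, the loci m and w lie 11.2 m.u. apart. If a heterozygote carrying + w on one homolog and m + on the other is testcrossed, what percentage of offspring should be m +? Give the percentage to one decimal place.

A map distance of 11.2 m.u. corresponds to a recombination frequency of 0.112.
The F1 is + w / m +, so m + is a parental gamete class with expected frequency (1 − r)/2 = 0.888/2 = 0.4440.
That is 0.4440 = 44.4% of the progeny.

44.4%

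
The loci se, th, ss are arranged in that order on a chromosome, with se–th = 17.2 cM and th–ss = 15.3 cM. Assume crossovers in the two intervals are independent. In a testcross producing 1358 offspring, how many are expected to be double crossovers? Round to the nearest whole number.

Map distances give recombination frequencies of 0.172 and 0.153 for the two intervals.
With no interference, expected double-crossover frequency = 0.172 × 0.153 = 0.02632.
Expected number = 0.02632 × 1358 = 35.74 ≈ 36.

36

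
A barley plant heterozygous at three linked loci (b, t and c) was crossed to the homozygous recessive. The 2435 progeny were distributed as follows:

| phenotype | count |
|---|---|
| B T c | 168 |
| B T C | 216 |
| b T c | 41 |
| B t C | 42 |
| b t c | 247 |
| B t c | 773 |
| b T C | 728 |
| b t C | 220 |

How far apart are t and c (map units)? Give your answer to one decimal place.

The two most frequent reciprocal classes, B t c and b T C, are the parental types, so the F1 was B t c / b T C.
The two rarest classes, B t C and b T c, are the double crossovers. Comparing them with the parentals, only the c allele has switched, so c is the middle locus and the order is b – c – t.
Crossovers in the c–t interval produce the single-crossover classes B T c and b t C (168 + 220 = 388) plus the double crossovers (83).
RF(c–t) = (388 + 83) / 2435 = 471/2435 = 0.1934 → 19.3 map units.

19.3 map units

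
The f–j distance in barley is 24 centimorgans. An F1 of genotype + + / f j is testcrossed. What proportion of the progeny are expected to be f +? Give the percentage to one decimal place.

A map distance of 24 centimorgans corresponds to a recombination frequency of 0.240.
The F1 is + + / f j, so f + is a recombinant gamete class with expected frequency r/2 = 0.240/2 = 0.1200.
That is 0.1200 = 12.0% of the progeny.

12.0%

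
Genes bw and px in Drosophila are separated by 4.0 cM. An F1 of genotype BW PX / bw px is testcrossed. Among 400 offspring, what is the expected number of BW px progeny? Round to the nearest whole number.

8

A map distance of 4.0 cM corresponds to a recombination frequency of 0.040.
The F1 is BW PX / bw px, so BW px is a recombinant gamete class with expected frequency r/2 = 0.040/2 = 0.0200.
Expected number = 0.0200 × 400 = 8.00 ≈ 8.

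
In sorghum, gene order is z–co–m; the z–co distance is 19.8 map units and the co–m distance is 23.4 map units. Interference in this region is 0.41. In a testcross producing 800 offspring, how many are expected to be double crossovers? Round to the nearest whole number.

Map distances give recombination frequencies of 0.198 and 0.234 for the two intervals.
With interference 0.41 (so coincidence = 0.59), expected double-crossover frequency = 0.198 × 0.234 × 0.59 = 0.02734.
Expected number = 0.02734 × 800 = 21.87 ≈ 22.

22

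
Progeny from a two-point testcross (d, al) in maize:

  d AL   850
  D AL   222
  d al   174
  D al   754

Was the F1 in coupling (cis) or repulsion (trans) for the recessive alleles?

The two most frequent classes are D al (754) and d AL (850); these are the parental (non-recombinant) types.
So the F1 carried D al on one chromosome and d AL on the other — the recessive alleles are on opposite chromosomes (trans / repulsion).

trans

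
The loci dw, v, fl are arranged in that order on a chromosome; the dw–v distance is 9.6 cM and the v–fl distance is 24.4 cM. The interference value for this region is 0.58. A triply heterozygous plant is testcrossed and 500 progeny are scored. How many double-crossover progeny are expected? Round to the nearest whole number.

Map distances give recombination frequencies of 0.096 and 0.244 for the two intervals.
With interference 0.58 (so coincidence = 0.42), expected double-crossover frequency = 0.096 × 0.244 × 0.42 = 0.00984.
Expected number = 0.00984 × 500 = 4.92 ≈ 5.

5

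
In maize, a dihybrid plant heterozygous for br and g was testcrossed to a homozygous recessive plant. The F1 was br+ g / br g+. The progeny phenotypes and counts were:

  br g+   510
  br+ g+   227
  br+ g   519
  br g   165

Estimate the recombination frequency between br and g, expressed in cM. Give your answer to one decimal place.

The recombinant classes are br+ g+ and br g: 227 + 165 = 392.
Recombination frequency = 392/1421 = 0.2759 ≈ 27.6%, i.e. 27.6 cM.

27.6 cM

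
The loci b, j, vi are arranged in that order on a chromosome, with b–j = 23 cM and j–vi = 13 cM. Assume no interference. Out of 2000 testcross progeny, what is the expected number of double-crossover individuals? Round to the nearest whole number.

60

Map distances give recombination frequencies of 0.230 and 0.130 for the two intervals.
With no interference, expected double-crossover frequency = 0.230 × 0.130 = 0.02990.
Expected number = 0.02990 × 2000 = 59.80 ≈ 60.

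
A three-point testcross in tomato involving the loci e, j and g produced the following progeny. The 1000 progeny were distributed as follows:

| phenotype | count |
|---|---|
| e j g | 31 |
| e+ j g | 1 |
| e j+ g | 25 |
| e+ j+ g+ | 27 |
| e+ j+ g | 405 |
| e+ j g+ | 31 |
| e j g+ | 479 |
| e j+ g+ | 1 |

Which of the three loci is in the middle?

j

The two most frequent reciprocal classes, e j g+ and e+ j+ g, are the parental types, so the F1 was e j g+ / e+ j+ g.
The two rarest classes, e j+ g+ and e+ j g, are the double crossovers. Comparing them with the parentals, only the j allele has switched, so j is the middle locus and the order is g – j – e.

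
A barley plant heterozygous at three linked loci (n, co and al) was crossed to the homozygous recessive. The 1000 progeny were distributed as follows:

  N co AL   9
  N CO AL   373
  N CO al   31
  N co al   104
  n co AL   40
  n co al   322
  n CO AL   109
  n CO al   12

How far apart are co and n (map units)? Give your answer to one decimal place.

The two most frequent reciprocal classes, N CO AL and n co al, are the parental types, so the F1 was N CO AL / n co al.
The two rarest classes, N co AL and n CO al, are the double crossovers. Comparing them with the parentals, only the co allele has switched, so co is the middle locus and the order is al – co – n.
Crossovers in the co–n interval produce the single-crossover classes n CO AL and N co al (109 + 104 = 213) plus the double crossovers (21).
RF(co–n) = (213 + 21) / 1000 = 234/1000 = 0.2340 → 23.4 map units.

23.4 map units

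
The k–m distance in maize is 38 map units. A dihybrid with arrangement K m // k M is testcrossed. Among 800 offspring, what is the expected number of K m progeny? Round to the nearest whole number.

248

A map distance of 38 map units corresponds to a recombination frequency of 0.380.
The F1 is K m / k M, so K m is a parental gamete class with expected frequency (1 − r)/2 = 0.620/2 = 0.3100.
Expected number = 0.3100 × 800 = 248.00 ≈ 248.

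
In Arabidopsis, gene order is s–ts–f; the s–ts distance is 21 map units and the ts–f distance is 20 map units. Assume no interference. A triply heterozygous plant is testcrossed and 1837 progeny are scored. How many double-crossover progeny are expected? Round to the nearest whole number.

77

Map distances give recombination frequencies of 0.210 and 0.200 for the two intervals.
With no interference, expected double-crossover frequency = 0.210 × 0.200 = 0.04200.
Expected number = 0.04200 × 1837 = 77.15 ≈ 77.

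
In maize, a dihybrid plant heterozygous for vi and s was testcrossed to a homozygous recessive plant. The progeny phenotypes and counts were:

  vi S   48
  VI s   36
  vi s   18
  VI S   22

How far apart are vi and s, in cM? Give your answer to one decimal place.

The two most frequent classes, VI s (36) and vi S (48), are the parental types, so the F1 was VI s / vi S.
The recombinant classes are VI S and vi s: 22 + 18 = 40.
Recombination frequency = 40/124 = 0.3226 ≈ 32.3%, i.e. 32.3 cM.

32.3 cM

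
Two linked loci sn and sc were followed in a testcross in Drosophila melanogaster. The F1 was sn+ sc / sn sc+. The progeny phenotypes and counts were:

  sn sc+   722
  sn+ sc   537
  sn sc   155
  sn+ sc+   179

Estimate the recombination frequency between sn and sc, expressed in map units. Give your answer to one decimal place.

The recombinant classes are sn+ sc+ and sn sc: 179 + 155 = 334.
Recombination frequency = 334/1593 = 0.2097 ≈ 21.0%, i.e. 21.0 map units.

21.0 map units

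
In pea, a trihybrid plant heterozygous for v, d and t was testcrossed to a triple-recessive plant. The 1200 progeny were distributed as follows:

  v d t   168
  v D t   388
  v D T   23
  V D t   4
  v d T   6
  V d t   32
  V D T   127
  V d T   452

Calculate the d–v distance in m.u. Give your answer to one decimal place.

The two most frequent reciprocal classes, V d T and v D t, are the parental types, so the F1 was V d T / v D t.
The two rarest classes, v d T and V D t, are the double crossovers. Comparing them with the parentals, only the v allele has switched, so v is the middle locus and the order is d – v – t.
Crossovers in the d–v interval produce the single-crossover classes V D T and v d t (127 + 168 = 295) plus the double crossovers (10).
RF(d–v) = (295 + 10) / 1200 = 305/1200 = 0.2542 → 25.4 m.u.

25.4 m.u.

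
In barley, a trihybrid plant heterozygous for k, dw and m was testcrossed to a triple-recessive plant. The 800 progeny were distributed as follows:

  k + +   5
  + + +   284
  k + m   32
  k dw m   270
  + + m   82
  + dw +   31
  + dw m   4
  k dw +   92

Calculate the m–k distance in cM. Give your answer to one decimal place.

22.9 cM

The two most frequent reciprocal classes, k dw m and + + +, are the parental types, so the F1 was k dw m / + + +.
The two rarest classes, + dw m and k + +, are the double crossovers. Comparing them with the parentals, only the k allele has switched, so k is the middle locus and the order is dw – k – m.
Crossovers in the k–m interval produce the single-crossover classes k dw + and + + m (92 + 82 = 174) plus the double crossovers (9).
RF(k–m) = (174 + 9) / 800 = 183/800 = 0.2288 → 22.9 cM.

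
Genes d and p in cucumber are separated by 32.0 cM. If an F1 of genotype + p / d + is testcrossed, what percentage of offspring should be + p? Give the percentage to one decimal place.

A map distance of 32.0 cM corresponds to a recombination frequency of 0.320.
The F1 is + p / d +, so + p is a parental gamete class with expected frequency (1 − r)/2 = 0.680/2 = 0.3400.
That is 0.3400 = 34.0% of the progeny.

34.0%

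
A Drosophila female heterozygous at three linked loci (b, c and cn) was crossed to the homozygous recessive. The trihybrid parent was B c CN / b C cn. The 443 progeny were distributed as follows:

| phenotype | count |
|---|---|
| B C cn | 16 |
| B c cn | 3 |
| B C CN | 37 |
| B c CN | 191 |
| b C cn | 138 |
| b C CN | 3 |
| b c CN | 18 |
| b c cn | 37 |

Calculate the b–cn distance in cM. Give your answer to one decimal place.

The two rarest classes, B c cn and b C CN, are the double crossovers. Comparing them with the parentals, only the cn allele has switched, so cn is the middle locus and the order is c – cn – b.
Crossovers in the cn–b interval produce the single-crossover classes b c CN and B C cn (18 + 16 = 34) plus the double crossovers (6).
RF(cn–b) = (34 + 6) / 443 = 40/443 = 0.0903 → 9.0 cM.

9.0 cM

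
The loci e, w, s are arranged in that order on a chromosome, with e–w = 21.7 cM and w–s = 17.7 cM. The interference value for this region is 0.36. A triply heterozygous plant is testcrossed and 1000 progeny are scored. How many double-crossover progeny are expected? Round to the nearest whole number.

Map distances give recombination frequencies of 0.217 and 0.177 for the two intervals.
With interference 0.36 (so coincidence = 0.64), expected double-crossover frequency = 0.217 × 0.177 × 0.64 = 0.02458.
Expected number = 0.02458 × 1000 = 24.58 ≈ 25.

25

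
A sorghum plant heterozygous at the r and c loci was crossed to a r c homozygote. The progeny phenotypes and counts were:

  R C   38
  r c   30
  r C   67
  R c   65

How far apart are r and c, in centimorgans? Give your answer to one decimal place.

The two most frequent classes, R c (65) and r C (67), are the parental types, so the F1 was R c / r C.
The recombinant classes are R C and r c: 38 + 30 = 68.
Recombination frequency = 68/200 = 0.3400 ≈ 34.0%, i.e. 34.0 centimorgans.

34.0 centimorgans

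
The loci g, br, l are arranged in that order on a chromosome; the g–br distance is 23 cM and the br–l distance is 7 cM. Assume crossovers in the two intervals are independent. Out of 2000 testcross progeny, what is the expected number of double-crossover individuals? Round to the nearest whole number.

Map distances give recombination frequencies of 0.230 and 0.070 for the two intervals.
With no interference, expected double-crossover frequency = 0.230 × 0.070 = 0.01610.
Expected number = 0.01610 × 2000 = 32.20 ≈ 32.

32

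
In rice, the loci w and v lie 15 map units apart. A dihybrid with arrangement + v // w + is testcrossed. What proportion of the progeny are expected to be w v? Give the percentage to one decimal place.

A map distance of 15 map units corresponds to a recombination frequency of 0.150.
The F1 is + v / w +, so w v is a recombinant gamete class with expected frequency r/2 = 0.150/2 = 0.0750.
That is 0.0750 = 7.5% of the progeny.

7.5%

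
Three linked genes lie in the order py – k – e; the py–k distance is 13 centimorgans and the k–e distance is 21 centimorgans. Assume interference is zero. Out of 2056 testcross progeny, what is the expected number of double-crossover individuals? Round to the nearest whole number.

56

Map distances give recombination frequencies of 0.130 and 0.210 for the two intervals.
With no interference, expected double-crossover frequency = 0.130 × 0.210 = 0.02730.
Expected number = 0.02730 × 2056 = 56.13 ≈ 56.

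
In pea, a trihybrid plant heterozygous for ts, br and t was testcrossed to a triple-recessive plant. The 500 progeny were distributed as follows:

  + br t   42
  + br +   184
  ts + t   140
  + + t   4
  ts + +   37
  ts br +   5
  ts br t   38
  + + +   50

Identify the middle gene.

ts

The two most frequent reciprocal classes, ts + t and + br +, are the parental types, so the F1 was ts + t / + br +.
The two rarest classes, + + t and ts br +, are the double crossovers. Comparing them with the parentals, only the ts allele has switched, so ts is the middle locus and the order is t – ts – br.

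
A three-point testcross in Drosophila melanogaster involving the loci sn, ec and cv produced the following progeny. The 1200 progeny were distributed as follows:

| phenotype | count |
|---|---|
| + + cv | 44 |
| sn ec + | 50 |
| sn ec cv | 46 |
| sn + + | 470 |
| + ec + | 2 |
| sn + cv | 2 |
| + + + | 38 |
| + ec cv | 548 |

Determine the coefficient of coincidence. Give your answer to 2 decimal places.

The two most frequent reciprocal classes, sn + + and + ec cv, are the parental types, so the F1 was sn + + / + ec cv.
The two rarest classes, sn + cv and + ec +, are the double crossovers. Comparing them with the parentals, only the cv allele has switched, so cv is the middle locus and the order is ec – cv – sn.
ec–cv: (94 + 4)/1200 = 0.0817; cv–sn: (84 + 4)/1200 = 0.0733.
Expected DCO frequency = 0.0817 × 0.0733 ≈ 0.00599; observed = 4/1200 ≈ 0.00333.
Coefficient of coincidence = 0.00333/0.00599 ≈ 0.56.

0.56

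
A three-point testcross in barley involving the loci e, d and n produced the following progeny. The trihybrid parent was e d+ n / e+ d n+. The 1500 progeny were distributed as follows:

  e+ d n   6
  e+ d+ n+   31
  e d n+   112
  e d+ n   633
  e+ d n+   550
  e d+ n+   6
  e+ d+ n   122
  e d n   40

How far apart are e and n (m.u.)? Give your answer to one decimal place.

The two rarest classes, e d+ n+ and e+ d n, are the double crossovers. Comparing them with the parentals, only the n allele has switched, so n is the middle locus and the order is e – n – d.
Crossovers in the e–n interval produce the single-crossover classes e+ d+ n and e d n+ (122 + 112 = 234) plus the double crossovers (12).
RF(e–n) = (234 + 12) / 1500 = 246/1500 = 0.1640 → 16.4 m.u.

16.4 m.u.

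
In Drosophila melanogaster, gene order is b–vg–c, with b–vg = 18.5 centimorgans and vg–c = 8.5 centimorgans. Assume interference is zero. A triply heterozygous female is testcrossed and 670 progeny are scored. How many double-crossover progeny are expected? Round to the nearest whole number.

11

Map distances give recombination frequencies of 0.185 and 0.085 for the two intervals.
With no interference, expected double-crossover frequency = 0.185 × 0.085 = 0.01572.
Expected number = 0.01572 × 670 = 10.54 ≈ 11.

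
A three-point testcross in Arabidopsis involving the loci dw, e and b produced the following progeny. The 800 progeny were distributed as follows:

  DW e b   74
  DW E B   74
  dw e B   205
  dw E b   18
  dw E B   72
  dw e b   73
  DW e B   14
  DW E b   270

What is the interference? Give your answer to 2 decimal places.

0.20

The two most frequent reciprocal classes, DW E b and dw e B, are the parental types, so the F1 was DW E b / dw e B.
The two rarest classes, dw E b and DW e B, are the double crossovers. Comparing them with the parentals, only the dw allele has switched, so dw is the middle locus and the order is b – dw – e.
b–dw: (147 + 32)/800 = 0.2238; dw–e: (146 + 32)/800 = 0.2225.
Expected DCO frequency = 0.2238 × 0.2225 ≈ 0.04980; observed = 32/800 ≈ 0.04000.
Coefficient of coincidence = 0.04000/0.04980 ≈ 0.80; interference = 1 − 0.80 = 0.20.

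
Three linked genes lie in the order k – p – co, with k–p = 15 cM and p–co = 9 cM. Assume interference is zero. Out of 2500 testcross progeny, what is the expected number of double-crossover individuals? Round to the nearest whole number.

34

Map distances give recombination frequencies of 0.150 and 0.090 for the two intervals.
With no interference, expected double-crossover frequency = 0.150 × 0.090 = 0.01350.
Expected number = 0.01350 × 2500 = 33.75 ≈ 34.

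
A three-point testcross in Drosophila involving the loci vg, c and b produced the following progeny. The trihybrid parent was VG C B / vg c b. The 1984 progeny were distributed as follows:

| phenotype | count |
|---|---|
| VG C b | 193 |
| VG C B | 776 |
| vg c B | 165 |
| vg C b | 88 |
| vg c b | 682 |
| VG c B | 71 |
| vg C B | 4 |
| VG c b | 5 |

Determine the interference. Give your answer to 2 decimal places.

0.71

The two rarest classes, vg C B and VG c b, are the double crossovers. Comparing them with the parentals, only the vg allele has switched, so vg is the middle locus and the order is c – vg – b.
c–vg: (159 + 9)/1984 = 0.0847; vg–b: (358 + 9)/1984 = 0.1850.
Expected DCO frequency = 0.0847 × 0.1850 ≈ 0.01567; observed = 9/1984 ≈ 0.00454.
Coefficient of coincidence = 0.00454/0.01567 ≈ 0.29; interference = 1 − 0.29 = 0.71.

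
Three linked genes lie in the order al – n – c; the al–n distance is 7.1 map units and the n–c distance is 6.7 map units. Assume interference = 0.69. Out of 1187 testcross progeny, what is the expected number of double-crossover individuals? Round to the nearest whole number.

2

Map distances give recombination frequencies of 0.071 and 0.067 for the two intervals.
With interference 0.69 (so coincidence = 0.31), expected double-crossover frequency = 0.071 × 0.067 × 0.31 = 0.00147.
Expected number = 0.00147 × 1187 = 1.75 ≈ 2.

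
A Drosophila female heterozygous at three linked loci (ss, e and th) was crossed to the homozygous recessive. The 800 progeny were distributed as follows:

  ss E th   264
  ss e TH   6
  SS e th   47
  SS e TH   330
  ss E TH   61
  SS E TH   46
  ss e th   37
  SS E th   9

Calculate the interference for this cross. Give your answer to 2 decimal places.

The two most frequent reciprocal classes, ss E th and SS e TH, are the parental types, so the F1 was ss E th / SS e TH.
The two rarest classes, SS E th and ss e TH, are the double crossovers. Comparing them with the parentals, only the ss allele has switched, so ss is the middle locus and the order is th – ss – e.
th–ss: (108 + 15)/800 = 0.1537; ss–e: (83 + 15)/800 = 0.1225.
Expected DCO frequency = 0.1537 × 0.1225 ≈ 0.01883; observed = 15/800 ≈ 0.01875.
Coefficient of coincidence = 0.01875/0.01883 ≈ 1.00; interference = 1 − 1.00 = 0.00.

0.00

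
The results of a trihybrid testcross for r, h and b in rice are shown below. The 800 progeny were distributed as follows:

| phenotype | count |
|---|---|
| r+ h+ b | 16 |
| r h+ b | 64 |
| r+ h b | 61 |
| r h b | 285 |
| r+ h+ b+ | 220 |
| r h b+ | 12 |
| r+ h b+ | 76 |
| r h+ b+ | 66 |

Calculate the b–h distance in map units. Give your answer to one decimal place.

21.0 map units

The two most frequent reciprocal classes, r h b and r+ h+ b+, are the parental types, so the F1 was r h b / r+ h+ b+.
The two rarest classes, r h b+ and r+ h+ b, are the double crossovers. Comparing them with the parentals, only the b allele has switched, so b is the middle locus and the order is h – b – r.
Crossovers in the h–b interval produce the single-crossover classes r h+ b and r+ h b+ (64 + 76 = 140) plus the double crossovers (28).
RF(h–b) = (140 + 28) / 800 = 168/800 = 0.2100 → 21.0 map units.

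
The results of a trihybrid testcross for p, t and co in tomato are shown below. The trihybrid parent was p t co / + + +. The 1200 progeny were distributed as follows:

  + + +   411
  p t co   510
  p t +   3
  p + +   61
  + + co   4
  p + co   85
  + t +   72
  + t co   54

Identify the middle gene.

co

The two rarest classes, p t + and + + co, are the double crossovers. Comparing them with the parentals, only the co allele has switched, so co is the middle locus and the order is p – co – t.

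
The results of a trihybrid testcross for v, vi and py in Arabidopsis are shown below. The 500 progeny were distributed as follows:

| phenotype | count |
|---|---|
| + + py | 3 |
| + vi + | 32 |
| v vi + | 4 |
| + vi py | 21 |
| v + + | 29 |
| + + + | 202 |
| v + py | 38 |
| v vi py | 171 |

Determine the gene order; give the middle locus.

py

The two most frequent reciprocal classes, + + + and v vi py, are the parental types, so the F1 was + + + / v vi py.
The two rarest classes, + + py and v vi +, are the double crossovers. Comparing them with the parentals, only the py allele has switched, so py is the middle locus and the order is v – py – vi.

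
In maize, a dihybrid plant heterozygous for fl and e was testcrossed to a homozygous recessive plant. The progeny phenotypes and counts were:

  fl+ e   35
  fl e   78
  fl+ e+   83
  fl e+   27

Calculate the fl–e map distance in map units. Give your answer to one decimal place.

The two most frequent classes, fl+ e+ (83) and fl e (78), are the parental types, so the F1 was fl+ e+ / fl e.
The recombinant classes are fl+ e and fl e+: 35 + 27 = 62.
Recombination frequency = 62/223 = 0.2780 ≈ 27.8%, i.e. 27.8 map units.

27.8 map units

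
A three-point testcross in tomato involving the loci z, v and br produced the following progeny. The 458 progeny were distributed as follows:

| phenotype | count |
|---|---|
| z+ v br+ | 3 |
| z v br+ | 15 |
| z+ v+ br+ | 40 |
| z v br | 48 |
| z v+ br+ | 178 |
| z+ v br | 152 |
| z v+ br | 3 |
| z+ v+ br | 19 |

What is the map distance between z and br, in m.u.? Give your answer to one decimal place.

20.5 m.u.

The two most frequent reciprocal classes, z v+ br+ and z+ v br, are the parental types, so the F1 was z v+ br+ / z+ v br.
The two rarest classes, z v+ br and z+ v br+, are the double crossovers. Comparing them with the parentals, only the br allele has switched, so br is the middle locus and the order is v – br – z.
Crossovers in the br–z interval produce the single-crossover classes z+ v+ br+ and z v br (40 + 48 = 88) plus the double crossovers (6).
RF(br–z) = (88 + 6) / 458 = 94/458 = 0.2052 → 20.5 m.u.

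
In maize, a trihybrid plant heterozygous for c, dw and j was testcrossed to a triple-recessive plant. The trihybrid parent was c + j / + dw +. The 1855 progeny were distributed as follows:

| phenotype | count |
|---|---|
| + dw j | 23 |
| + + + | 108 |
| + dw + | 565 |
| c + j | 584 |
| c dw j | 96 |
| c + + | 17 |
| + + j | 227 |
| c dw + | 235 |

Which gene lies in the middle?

j

The two rarest classes, c + + and + dw j, are the double crossovers. Comparing them with the parentals, only the j allele has switched, so j is the middle locus and the order is c – j – dw.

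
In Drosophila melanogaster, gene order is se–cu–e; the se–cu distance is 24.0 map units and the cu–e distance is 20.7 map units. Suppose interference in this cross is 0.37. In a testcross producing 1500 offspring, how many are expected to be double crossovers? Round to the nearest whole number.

47

Map distances give recombination frequencies of 0.240 and 0.207 for the two intervals.
With interference 0.37 (so coincidence = 0.63), expected double-crossover frequency = 0.240 × 0.207 × 0.63 = 0.03130.
Expected number = 0.03130 × 1500 = 46.95 ≈ 47.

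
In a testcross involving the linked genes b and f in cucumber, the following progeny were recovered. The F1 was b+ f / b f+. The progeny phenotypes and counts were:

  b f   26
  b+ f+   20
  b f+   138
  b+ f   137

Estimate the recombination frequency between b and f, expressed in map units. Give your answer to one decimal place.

14.3 map units

The recombinant classes are b+ f+ and b f: 20 + 26 = 46.
Recombination frequency = 46/321 = 0.1433 ≈ 14.3%, i.e. 14.3 map units.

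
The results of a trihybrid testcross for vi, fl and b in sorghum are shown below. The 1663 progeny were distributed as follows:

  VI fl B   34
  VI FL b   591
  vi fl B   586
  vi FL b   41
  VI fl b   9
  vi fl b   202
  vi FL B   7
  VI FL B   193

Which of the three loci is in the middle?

fl

The two most frequent reciprocal classes, vi fl B and VI FL b, are the parental types, so the F1 was vi fl B / VI FL b.
The two rarest classes, vi FL B and VI fl b, are the double crossovers. Comparing them with the parentals, only the fl allele has switched, so fl is the middle locus and the order is b – fl – vi.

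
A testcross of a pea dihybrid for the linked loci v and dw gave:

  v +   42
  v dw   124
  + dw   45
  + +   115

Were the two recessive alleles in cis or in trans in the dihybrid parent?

The two most frequent classes are + + (115) and v dw (124); these are the parental (non-recombinant) types.
So the F1 carried + + on one chromosome and v dw on the other — the recessive alleles are on the same chromosome (cis / coupling).

cis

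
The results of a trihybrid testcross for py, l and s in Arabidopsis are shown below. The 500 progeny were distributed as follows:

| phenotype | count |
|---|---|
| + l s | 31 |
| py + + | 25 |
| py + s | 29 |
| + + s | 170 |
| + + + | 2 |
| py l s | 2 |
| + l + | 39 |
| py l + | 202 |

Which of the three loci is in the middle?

s

The two most frequent reciprocal classes, py l + and + + s, are the parental types, so the F1 was py l + / + + s.
The two rarest classes, py l s and + + +, are the double crossovers. Comparing them with the parentals, only the s allele has switched, so s is the middle locus and the order is l – s – py.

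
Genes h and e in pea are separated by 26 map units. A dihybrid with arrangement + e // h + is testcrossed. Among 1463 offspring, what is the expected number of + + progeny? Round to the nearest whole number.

A map distance of 26 map units corresponds to a recombination frequency of 0.260.
The F1 is + e / h +, so + + is a recombinant gamete class with expected frequency r/2 = 0.260/2 = 0.1300.
Expected number = 0.1300 × 1463 = 190.19 ≈ 190.

190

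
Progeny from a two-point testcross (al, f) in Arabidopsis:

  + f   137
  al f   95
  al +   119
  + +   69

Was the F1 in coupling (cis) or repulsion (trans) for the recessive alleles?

The two most frequent classes are + f (137) and al + (119); these are the parental (non-recombinant) types.
So the F1 carried + f on one chromosome and al + on the other — the recessive alleles are on opposite chromosomes (trans / repulsion).

trans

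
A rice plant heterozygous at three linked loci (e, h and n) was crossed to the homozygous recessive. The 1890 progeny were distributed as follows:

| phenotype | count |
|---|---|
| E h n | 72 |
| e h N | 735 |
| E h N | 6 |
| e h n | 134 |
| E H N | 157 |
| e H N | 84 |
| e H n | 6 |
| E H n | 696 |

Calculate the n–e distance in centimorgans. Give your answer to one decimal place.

16.0 centimorgans

The two most frequent reciprocal classes, e h N and E H n, are the parental types, so the F1 was e h N / E H n.
The two rarest classes, E h N and e H n, are the double crossovers. Comparing them with the parentals, only the e allele has switched, so e is the middle locus and the order is h – e – n.
Crossovers in the e–n interval produce the single-crossover classes e h n and E H N (134 + 157 = 291) plus the double crossovers (12).
RF(e–n) = (291 + 12) / 1890 = 303/1890 = 0.1603 → 16.0 centimorgans.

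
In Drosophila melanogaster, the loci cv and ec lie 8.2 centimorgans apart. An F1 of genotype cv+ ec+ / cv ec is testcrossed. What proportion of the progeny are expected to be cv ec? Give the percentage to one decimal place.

A map distance of 8.2 centimorgans corresponds to a recombination frequency of 0.082.
The F1 is cv+ ec+ / cv ec, so cv ec is a parental gamete class with expected frequency (1 − r)/2 = 0.918/2 = 0.4590.
That is 0.4590 = 45.9% of the progeny.

45.9%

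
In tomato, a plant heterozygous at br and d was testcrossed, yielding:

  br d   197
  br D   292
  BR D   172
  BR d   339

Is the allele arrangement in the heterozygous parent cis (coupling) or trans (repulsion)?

trans

The two most frequent classes are BR d (339) and br D (292); these are the parental (non-recombinant) types.
So the F1 carried BR d on one chromosome and br D on the other — the recessive alleles are on opposite chromosomes (trans / repulsion).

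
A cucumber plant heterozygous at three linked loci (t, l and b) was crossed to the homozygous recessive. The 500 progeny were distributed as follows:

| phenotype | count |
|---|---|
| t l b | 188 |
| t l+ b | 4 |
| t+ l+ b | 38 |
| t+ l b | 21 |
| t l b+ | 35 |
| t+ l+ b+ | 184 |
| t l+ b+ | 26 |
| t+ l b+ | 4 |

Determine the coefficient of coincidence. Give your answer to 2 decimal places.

0.90

The two most frequent reciprocal classes, t+ l+ b+ and t l b, are the parental types, so the F1 was t+ l+ b+ / t l b.
The two rarest classes, t+ l b+ and t l+ b, are the double crossovers. Comparing them with the parentals, only the l allele has switched, so l is the middle locus and the order is t – l – b.
t–l: (47 + 8)/500 = 0.1100; l–b: (73 + 8)/500 = 0.1620.
Expected DCO frequency = 0.1100 × 0.1620 ≈ 0.01782; observed = 8/500 ≈ 0.01600.
Coefficient of coincidence = 0.01600/0.01782 ≈ 0.90.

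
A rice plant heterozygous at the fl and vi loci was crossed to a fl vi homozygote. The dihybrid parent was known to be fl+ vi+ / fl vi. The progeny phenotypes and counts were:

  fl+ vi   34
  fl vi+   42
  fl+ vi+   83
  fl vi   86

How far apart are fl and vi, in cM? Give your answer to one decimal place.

The recombinant classes are fl+ vi and fl vi+: 34 + 42 = 76.
Recombination frequency = 76/245 = 0.3102 ≈ 31.0%, i.e. 31.0 cM.

31.0 cM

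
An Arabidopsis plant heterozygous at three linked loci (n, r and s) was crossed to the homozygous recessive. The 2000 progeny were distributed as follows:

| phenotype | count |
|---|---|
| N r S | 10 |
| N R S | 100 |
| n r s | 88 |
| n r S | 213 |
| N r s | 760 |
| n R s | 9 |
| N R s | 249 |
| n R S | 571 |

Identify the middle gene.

The two most frequent reciprocal classes, N r s and n R S, are the parental types, so the F1 was N r s / n R S.
The two rarest classes, N r S and n R s, are the double crossovers. Comparing them with the parentals, only the s allele has switched, so s is the middle locus and the order is n – s – r.

s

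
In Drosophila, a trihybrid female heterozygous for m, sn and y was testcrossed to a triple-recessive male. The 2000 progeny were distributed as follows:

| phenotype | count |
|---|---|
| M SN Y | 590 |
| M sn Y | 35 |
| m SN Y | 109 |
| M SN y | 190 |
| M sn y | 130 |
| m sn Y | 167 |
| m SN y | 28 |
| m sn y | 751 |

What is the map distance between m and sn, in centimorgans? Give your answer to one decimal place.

The two most frequent reciprocal classes, m sn y and M SN Y, are the parental types, so the F1 was m sn y / M SN Y.
The two rarest classes, m SN y and M sn Y, are the double crossovers. Comparing them with the parentals, only the sn allele has switched, so sn is the middle locus and the order is m – sn – y.
Crossovers in the m–sn interval produce the single-crossover classes M sn y and m SN Y (130 + 109 = 239) plus the double crossovers (63).
RF(m–sn) = (239 + 63) / 2000 = 302/2000 = 0.1510 → 15.1 centimorgans.

15.1 centimorgans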